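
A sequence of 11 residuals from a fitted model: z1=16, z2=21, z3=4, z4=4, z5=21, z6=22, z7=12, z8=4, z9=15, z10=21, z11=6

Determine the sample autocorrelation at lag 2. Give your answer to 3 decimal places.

Mean z̄ = (16 + 21 + 4 + 4 + 21 + 22 + 12 + 4 + 15 + 21 + 6)/11 = 13.2727
Numerator Σ_{t=1}^{9}(z_t−z̄)(z_{t+2}−z̄) = -426.6942
Denominator Σ(z_t−z̄)² = 578.1818
r_2 = -426.6942 / 578.1818 = -0.738

-0.738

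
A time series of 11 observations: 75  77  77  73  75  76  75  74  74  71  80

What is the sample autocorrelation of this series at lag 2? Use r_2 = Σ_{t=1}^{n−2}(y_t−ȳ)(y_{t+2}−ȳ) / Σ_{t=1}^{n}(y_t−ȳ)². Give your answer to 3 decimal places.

Mean ȳ = (75 + 77 + 77 + 73 + 75 + 76 + 75 + 74 + 74 + 71 + 80)/11 = 75.1818
Numerator Σ_{t=1}^{9}(y_t−ȳ)(y_{t+2}−ȳ) = -7.8843
Denominator Σ(y_t−ȳ)² = 55.6364
r_2 = -7.8843 / 55.6364 = -0.142

-0.142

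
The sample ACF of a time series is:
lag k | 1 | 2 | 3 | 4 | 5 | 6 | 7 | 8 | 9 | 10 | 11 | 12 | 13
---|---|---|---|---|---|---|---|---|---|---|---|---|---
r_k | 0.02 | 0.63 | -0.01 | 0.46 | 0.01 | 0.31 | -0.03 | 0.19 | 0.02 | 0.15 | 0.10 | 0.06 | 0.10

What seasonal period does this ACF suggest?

The largest autocorrelation is r_2 = 0.63, with weaker echoes at lags 4 (0.46), 6 (0.31), 8 (0.19) and 10 (0.15); the remaining lags stay at or below 0.10.
The dominant spike at lag 2 indicates a seasonal period of 2.

2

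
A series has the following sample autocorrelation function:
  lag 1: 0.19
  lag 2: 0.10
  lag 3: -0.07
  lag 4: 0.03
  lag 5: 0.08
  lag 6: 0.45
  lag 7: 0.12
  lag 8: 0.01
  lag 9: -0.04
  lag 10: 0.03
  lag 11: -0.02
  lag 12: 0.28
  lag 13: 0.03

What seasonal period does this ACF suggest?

The largest autocorrelation is r_6 = 0.45, with a weaker echo at lag 12 (0.28); the remaining lags stay at or below 0.19.
The dominant spike at lag 6 indicates a seasonal period of 6.

6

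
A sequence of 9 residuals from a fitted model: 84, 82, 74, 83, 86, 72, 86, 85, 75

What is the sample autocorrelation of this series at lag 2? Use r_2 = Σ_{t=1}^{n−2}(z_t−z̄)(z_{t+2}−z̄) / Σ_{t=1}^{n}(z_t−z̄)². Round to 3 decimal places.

-0.464

Mean z̄ = (84 + 82 + 74 + 83 + 86 + 72 + 86 + 85 + 75)/9 = 80.7778
Σ(z_t−z̄)(z_{t+2}−z̄) = (-21.8395) + (2.7160) + (-35.3951) + (-19.5062) + (27.2716) + (-37.0617) + (-30.1728) = -113.9877
Denominator Σ(z_t−z̄)² = 245.5556
r_2 = -113.9877 / 245.5556 = -0.464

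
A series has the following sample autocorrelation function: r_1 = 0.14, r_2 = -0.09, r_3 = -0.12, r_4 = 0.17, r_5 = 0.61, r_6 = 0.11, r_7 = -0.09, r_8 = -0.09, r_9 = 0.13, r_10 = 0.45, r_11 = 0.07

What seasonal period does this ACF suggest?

The largest autocorrelation is r_5 = 0.61, with a weaker echo at lag 10 (0.45); the remaining lags stay at or below 0.17.
The dominant spike at lag 5 indicates a seasonal period of 5.

5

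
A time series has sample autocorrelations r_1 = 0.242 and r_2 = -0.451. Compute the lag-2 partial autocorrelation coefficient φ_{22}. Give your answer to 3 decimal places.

φ_{22} = (r_2 − r_1²) / (1 − r_1²)
r_1² = (0.242)² = 0.058564
Numerator = -0.451 − 0.0586 = -0.5096; denominator = 1 − 0.0586 = 0.9414
φ_{22} = -0.5096 / 0.9414 = -0.541

-0.541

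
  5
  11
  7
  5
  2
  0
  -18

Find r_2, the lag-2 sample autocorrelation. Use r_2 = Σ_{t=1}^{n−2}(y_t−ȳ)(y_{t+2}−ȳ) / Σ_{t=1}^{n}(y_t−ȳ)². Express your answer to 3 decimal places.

Mean ȳ = (5 + 11 + 7 + 5 + 2 + 0 − 18)/7 = 1.7143
Deviations from mean: 3.2857, 9.2857, 5.2857, 3.2857, 0.2857, -1.7143, -19.7143
Numerator Σ_{t=1}^{5}(y_t−ȳ)(y_{t+2}−ȳ) = 38.1224
Denominator Σ(y_t−ȳ)² = 527.4286
r_2 = 38.1224 / 527.4286 = 0.072

0.072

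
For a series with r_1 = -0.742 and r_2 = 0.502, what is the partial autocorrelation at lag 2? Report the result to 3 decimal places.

φ_{22} = (r_2 − r_1²) / (1 − r_1²)
r_1² = (-0.742)² = 0.550564
Numerator = 0.502 − 0.5506 = -0.0486; denominator = 1 − 0.5506 = 0.4494
φ_{22} = -0.0486 / 0.4494 = -0.108

-0.108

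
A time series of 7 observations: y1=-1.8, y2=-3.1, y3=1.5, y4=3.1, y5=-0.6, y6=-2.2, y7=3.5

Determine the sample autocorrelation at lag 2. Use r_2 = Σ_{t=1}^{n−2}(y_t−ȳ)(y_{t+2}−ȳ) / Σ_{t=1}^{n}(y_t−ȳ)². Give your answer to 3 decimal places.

-0.531

Mean ȳ = (-1.8 − 3.1 + 1.5 + 3.1 − 0.6 − 2.2 + 3.5)/7 = 0.0571
Σ(y_t−ȳ)(y_{t+2}−ȳ) = (-2.6796) + (-9.6067) + (-0.9482) + (-6.8682) + (-2.2624) = -22.3651
Denominator Σ(y_t−ȳ)² = 42.1371
r_2 = -22.3651 / 42.1371 = -0.531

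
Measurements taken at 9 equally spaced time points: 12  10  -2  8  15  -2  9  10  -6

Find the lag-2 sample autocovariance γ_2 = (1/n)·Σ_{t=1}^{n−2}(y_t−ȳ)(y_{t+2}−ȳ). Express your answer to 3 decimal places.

Mean ȳ = (12 + 10 − 2 + 8 + 15 − 2 + 9 + 10 − 6)/9 = 6.0000
Σ_{t=1}^{7}(y_t−ȳ)(y_{t+2}−ȳ) = -169.0000
γ_2 = -169.0000 / 9 = -18.778

-18.778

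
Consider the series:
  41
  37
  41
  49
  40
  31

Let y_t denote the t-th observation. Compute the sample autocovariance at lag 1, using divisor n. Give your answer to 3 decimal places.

Mean ȳ = (41 + 37 + 41 + 49 + 40 + 31)/6 = 39.8333
Σ_{t=1}^{5}(y_t−ȳ)(y_{t+1}−ȳ) = 4.1389
γ_1 = 4.1389 / 6 = 0.690

0.690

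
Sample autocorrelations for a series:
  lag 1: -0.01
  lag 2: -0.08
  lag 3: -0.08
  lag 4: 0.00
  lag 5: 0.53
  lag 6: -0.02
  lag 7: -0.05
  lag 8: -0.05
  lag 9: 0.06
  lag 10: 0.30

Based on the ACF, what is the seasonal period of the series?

The largest autocorrelation is r_5 = 0.53, with a weaker echo at lag 10 (0.30); the remaining lags stay at or below 0.06.
The dominant spike at lag 5 indicates a seasonal period of 5.

5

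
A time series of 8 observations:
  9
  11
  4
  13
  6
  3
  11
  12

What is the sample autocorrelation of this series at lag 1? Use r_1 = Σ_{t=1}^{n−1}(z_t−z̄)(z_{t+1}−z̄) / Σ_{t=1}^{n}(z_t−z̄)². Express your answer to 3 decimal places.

-0.318

Mean z̄ = (9 + 11 + 4 + 13 + 6 + 3 + 11 + 12)/8 = 8.6250
Deviations from mean: 0.3750, 2.3750, -4.6250, 4.3750, -2.6250, -5.6250, 2.3750, 3.3750
Σ(z_t−z̄)(z_{t+1}−z̄) = (0.8906) + (-10.9844) + (-20.2344) + (-11.4844) + (14.7656) + (-13.3594) + (8.0156) = -32.3906
Denominator Σ(z_t−z̄)² = 101.8750
r_1 = -32.3906 / 101.8750 = -0.318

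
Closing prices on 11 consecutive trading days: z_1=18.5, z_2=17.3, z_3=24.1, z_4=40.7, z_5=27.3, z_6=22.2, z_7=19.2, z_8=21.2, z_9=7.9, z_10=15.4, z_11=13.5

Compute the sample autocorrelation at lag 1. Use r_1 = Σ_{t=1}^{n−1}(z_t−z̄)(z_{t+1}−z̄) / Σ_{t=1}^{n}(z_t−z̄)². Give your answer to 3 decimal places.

Mean z̄ = (18.5 + 17.3 + 24.1 + 40.7 + 27.3 + 22.2 + 19.2 + 21.2 + 7.9 + 15.4 + 13.5)/11 = 20.6636
Numerator Σ_{t=1}^{10}(z_t−z̄)(z_{t+1}−z̄) = 302.7460
Denominator Σ(z_t−z̄)² = 720.0255
r_1 = 302.7460 / 720.0255 = 0.420

0.420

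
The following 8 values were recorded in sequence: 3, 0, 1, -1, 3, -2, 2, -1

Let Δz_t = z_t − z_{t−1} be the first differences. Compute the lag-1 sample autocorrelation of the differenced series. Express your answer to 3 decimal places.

-0.826

First differences Δz: -3, 1, -2, 4, -5, 4, -3
Mean of differences = -0.5714
Numerator Σ(Δz_t−Δz̄)(Δz_{t+1}−Δz̄) = -64.1837
Denominator Σ(Δz_t−Δz̄)² = 77.7143
r_1(Δz) = -64.1837 / 77.7143 = -0.826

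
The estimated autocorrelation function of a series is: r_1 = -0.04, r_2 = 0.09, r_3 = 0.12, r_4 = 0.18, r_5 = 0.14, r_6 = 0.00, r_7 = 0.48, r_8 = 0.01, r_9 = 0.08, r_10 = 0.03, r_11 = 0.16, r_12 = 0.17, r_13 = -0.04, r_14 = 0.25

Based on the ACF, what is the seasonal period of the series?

The largest autocorrelation is r_7 = 0.48, with a weaker echo at lag 14 (0.25); the remaining lags stay at or below 0.18.
The dominant spike at lag 7 indicates a seasonal period of 7.

7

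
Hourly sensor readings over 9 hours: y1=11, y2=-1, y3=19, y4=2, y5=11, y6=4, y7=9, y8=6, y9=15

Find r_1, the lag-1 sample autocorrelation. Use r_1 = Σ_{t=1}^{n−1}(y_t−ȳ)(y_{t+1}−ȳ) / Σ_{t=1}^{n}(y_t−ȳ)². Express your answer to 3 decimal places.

-0.739

Mean ȳ = (11 − 1 + 19 + 2 + 11 + 4 + 9 + 6 + 15)/9 = 8.4444
Numerator Σ_{t=1}^{8}(y_t−ȳ)(y_{t+1}−ȳ) = -239.5309
Denominator Σ(y_t−ȳ)² = 324.2222
r_1 = -239.5309 / 324.2222 = -0.739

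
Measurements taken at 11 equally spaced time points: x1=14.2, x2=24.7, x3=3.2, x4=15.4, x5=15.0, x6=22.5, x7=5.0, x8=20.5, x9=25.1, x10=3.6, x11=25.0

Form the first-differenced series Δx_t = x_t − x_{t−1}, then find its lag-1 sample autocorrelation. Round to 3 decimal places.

-0.605

First differences Δx: 10.5, -21.5, 12.2, -0.4, 7.5, -17.5, 15.5, 4.6, -21.5, 21.4
Mean of differences = 1.0800
Numerator Σ(Δx_t−Δx̄)(Δx_{t+1}−Δx̄) = -1364.5084
Denominator Σ(Δx_t−Δx̄)² = 2253.9560
r_1(Δx) = -1364.5084 / 2253.9560 = -0.605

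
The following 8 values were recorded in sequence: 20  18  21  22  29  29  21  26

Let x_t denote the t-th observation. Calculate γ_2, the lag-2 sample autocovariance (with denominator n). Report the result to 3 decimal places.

-0.422

Mean x̄ = (20 + 18 + 21 + 22 + 29 + 29 + 21 + 26)/8 = 23.2500
Deviations: -3.2500, -5.2500, -2.2500, -1.2500, 5.7500, 5.7500, -2.2500, 2.7500
Σ_{t=1}^{6}(x_t−x̄)(x_{t+2}−x̄) = -3.3750
γ_2 = -3.3750 / 8 = -0.422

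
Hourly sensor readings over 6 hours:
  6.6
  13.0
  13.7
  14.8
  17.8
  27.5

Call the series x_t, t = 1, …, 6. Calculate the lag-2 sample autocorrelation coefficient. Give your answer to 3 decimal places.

Mean x̄ = (6.6 + 13.0 + 13.7 + 14.8 + 17.8 + 27.5)/6 = 15.5667
Σ(x_t−x̄)(x_{t+2}−x̄) = (16.7378) + (1.9678) + (-4.1689) + (-9.1489) = 5.3878
Denominator Σ(x_t−x̄)² = 238.4533
r_2 = 5.3878 / 238.4533 = 0.023

0.023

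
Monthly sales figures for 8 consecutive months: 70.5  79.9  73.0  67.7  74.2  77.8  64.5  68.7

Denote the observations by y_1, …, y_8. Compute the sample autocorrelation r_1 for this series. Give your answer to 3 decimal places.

Mean ȳ = (70.5 + 79.9 + 73.0 + 67.7 + 74.2 + 77.8 + 64.5 + 68.7)/8 = 72.0375
Deviations from mean: -1.5375, 7.8625, 0.9625, -4.3375, 2.1625, 5.7625, -7.5375, -3.3375
Σ(y_t−ȳ)(y_{t+1}−ȳ) = (-12.0886) + (7.5677) + (-4.1748) + (-9.3798) + (12.4614) + (-43.4348) + (25.1564) = -23.8927
Denominator Σ(y_t−ȳ)² = 189.7588
r_1 = -23.8927 / 189.7588 = -0.126

-0.126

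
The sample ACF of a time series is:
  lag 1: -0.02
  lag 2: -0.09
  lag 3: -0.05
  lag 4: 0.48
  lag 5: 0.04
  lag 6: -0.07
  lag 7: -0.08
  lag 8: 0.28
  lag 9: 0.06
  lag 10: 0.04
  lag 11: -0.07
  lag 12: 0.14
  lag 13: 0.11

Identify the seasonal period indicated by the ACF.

4

The largest autocorrelation is r_4 = 0.48, with a weaker echo at lag 8 (0.28); the remaining lags stay at or below 0.14.
The dominant spike at lag 4 indicates a seasonal period of 4.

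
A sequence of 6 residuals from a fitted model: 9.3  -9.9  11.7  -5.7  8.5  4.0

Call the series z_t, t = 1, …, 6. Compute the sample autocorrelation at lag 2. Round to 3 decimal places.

Mean z̄ = (9.3 − 9.9 + 11.7 − 5.7 + 8.5 + 4.0)/6 = 2.9833
Deviations from mean: 6.3167, -12.8833, 8.7167, -8.6833, 5.5167, 1.0167
Σ(z_t−z̄)(z_{t+2}−z̄) = (55.0603) + (111.8703) + (48.0869) + (-8.8281) = 206.1894
Denominator Σ(z_t−z̄)² = 388.7283
r_2 = 206.1894 / 388.7283 = 0.530

0.530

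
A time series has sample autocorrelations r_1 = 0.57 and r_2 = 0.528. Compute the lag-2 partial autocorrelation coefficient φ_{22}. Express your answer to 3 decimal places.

φ_{22} = (r_2 − r_1²) / (1 − r_1²)
r_1² = (0.57)² = 0.3249
Numerator = 0.528 − 0.3249 = 0.2031; denominator = 1 − 0.3249 = 0.6751
φ_{22} = 0.2031 / 0.6751 = 0.301

0.301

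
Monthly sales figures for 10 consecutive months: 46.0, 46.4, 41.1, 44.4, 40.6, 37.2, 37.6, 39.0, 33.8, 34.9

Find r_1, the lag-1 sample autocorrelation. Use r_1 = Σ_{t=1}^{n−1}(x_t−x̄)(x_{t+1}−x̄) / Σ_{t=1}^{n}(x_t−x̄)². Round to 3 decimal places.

Mean x̄ = (46.0 + 46.4 + 41.1 + 44.4 + 40.6 + 37.2 + 37.6 + 39.0 + 33.8 + 34.9)/10 = 40.1000
Numerator Σ_{t=1}^{9}(x_t−x̄)(x_{t+1}−x̄) = 98.1600
Denominator Σ(x_t−x̄)² = 176.8400
r_1 = 98.1600 / 176.8400 = 0.555

0.555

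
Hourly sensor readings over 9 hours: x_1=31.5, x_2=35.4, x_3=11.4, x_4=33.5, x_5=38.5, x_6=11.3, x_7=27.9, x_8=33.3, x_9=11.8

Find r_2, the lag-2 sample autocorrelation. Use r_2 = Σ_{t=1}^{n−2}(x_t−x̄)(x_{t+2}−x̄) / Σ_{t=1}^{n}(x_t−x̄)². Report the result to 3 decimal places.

Mean x̄ = (31.5 + 35.4 + 11.4 + 33.5 + 38.5 + 11.3 + 27.9 + 33.3 + 11.8)/9 = 26.0667
Numerator Σ_{t=1}^{7}(x_t−x̄)(x_{t+2}−x̄) = -412.6056
Denominator Σ(x_t−x̄)² = 1018.8600
r_2 = -412.6056 / 1018.8600 = -0.405

-0.405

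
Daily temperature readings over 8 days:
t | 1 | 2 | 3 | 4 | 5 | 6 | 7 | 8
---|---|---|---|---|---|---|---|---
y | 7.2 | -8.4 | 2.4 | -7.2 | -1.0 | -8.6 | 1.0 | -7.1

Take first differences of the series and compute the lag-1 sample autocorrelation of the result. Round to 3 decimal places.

First differences Δy: -15.6, 10.8, -9.6, 6.2, -7.6, 9.6, -8.1
Mean of differences = -2.0429
Numerator Σ(Δy_t−Δȳ)(Δy_{t+1}−Δȳ) = -514.4904
Denominator Σ(Δy_t−Δȳ)² = 676.9171
r_1(Δy) = -514.4904 / 676.9171 = -0.760

-0.760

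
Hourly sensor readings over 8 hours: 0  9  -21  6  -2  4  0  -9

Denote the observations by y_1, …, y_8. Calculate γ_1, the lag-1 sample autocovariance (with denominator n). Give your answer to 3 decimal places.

Mean ȳ = (0 + 9 − 21 + 6 − 2 + 4 + 0 − 9)/8 = -1.6250
Deviations: 1.6250, 10.6250, -19.3750, 7.6250, -0.3750, 5.6250, 1.6250, -7.3750
Σ_{t=1}^{7}(y_t−ȳ)(y_{t+1}−ȳ) = -344.1406
γ_1 = -344.1406 / 8 = -43.018

-43.018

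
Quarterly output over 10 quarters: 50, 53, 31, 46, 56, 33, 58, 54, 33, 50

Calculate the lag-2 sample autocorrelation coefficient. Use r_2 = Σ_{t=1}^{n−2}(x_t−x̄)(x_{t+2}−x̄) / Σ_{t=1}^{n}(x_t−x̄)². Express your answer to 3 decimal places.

-0.336

Mean x̄ = (50 + 53 + 31 + 46 + 56 + 33 + 58 + 54 + 33 + 50)/10 = 46.4000
Numerator Σ_{t=1}^{8}(x_t−x̄)(x_{t+2}−x̄) = -319.1200
Denominator Σ(x_t−x̄)² = 950.4000
r_2 = -319.1200 / 950.4000 = -0.336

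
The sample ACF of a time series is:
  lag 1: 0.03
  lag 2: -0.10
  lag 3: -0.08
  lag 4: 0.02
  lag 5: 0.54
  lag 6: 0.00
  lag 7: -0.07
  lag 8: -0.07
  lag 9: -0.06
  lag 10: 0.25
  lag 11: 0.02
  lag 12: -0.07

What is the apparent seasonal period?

The largest autocorrelation is r_5 = 0.54, with a weaker echo at lag 10 (0.25); the remaining lags stay at or below 0.03.
The dominant spike at lag 5 indicates a seasonal period of 5.

5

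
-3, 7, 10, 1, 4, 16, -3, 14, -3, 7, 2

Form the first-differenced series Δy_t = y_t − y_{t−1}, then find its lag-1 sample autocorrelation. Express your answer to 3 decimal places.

-0.746

First differences Δy: 10, 3, -9, 3, 12, -19, 17, -17, 10, -5
Mean of differences = 0.5000
Numerator Σ(Δy_t−Δȳ)(Δy_{t+1}−Δȳ) = -1048.2500
Denominator Σ(Δy_t−Δȳ)² = 1404.5000
r_1(Δy) = -1048.2500 / 1404.5000 = -0.746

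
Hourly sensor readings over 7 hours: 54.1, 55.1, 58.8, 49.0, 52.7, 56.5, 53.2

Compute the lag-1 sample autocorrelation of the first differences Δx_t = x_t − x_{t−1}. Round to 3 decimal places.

-0.449

First differences Δx: 1.0, 3.7, -9.8, 3.7, 3.8, -3.3
Mean of differences = -0.1500
Numerator Σ(Δx_t−Δx̄)(Δx_{t+1}−Δx̄) = -67.1125
Denominator Σ(Δx_t−Δx̄)² = 149.6150
r_1(Δx) = -67.1125 / 149.6150 = -0.449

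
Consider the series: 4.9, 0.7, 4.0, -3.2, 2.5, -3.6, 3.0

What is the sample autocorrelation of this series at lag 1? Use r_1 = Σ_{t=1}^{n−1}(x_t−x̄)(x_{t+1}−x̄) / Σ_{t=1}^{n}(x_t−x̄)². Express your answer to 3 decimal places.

-0.525

Mean x̄ = (4.9 + 0.7 + 4.0 − 3.2 + 2.5 − 3.6 + 3.0)/7 = 1.1857
Deviations from mean: 3.7143, -0.4857, 2.8143, -4.3857, 1.3143, -4.7857, 1.8143
Numerator Σ_{t=1}^{6}(x_t−x̄)(x_{t+1}−x̄) = -36.2502
Denominator Σ(x_t−x̄)² = 69.1086
r_1 = -36.2502 / 69.1086 = -0.525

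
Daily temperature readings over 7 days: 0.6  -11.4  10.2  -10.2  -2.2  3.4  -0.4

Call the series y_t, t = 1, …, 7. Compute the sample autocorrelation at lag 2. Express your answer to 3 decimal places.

0.173

Mean ȳ = (0.6 − 11.4 + 10.2 − 10.2 − 2.2 + 3.4 − 0.4)/7 = -1.4286
Deviations from mean: 2.0286, -9.9714, 11.6286, -8.7714, -0.7714, 4.8286, 1.0286
Numerator Σ_{t=1}^{5}(y_t−ȳ)(y_{t+2}−ȳ) = 58.9355
Denominator Σ(y_t−ȳ)² = 340.6743
r_2 = 58.9355 / 340.6743 = 0.173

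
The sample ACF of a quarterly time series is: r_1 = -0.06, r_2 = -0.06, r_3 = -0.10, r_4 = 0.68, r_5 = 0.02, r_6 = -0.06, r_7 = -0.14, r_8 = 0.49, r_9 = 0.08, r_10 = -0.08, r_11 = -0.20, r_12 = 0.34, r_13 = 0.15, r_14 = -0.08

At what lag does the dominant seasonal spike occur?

4

The largest autocorrelation is r_4 = 0.68, with weaker echoes at lags 8 (0.49) and 12 (0.34); the remaining lags stay at or below 0.15.
The dominant spike at lag 4 indicates a seasonal period of 4.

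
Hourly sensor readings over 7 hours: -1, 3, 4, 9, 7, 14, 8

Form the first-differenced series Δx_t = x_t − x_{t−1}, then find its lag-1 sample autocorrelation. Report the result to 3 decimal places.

-0.645

First differences Δx: 4, 1, 5, -2, 7, -6
Mean of differences = 1.5000
Numerator Σ(Δx_t−Δx̄)(Δx_{t+1}−Δx̄) = -75.7500
Denominator Σ(Δx_t−Δx̄)² = 117.5000
r_1(Δx) = -75.7500 / 117.5000 = -0.645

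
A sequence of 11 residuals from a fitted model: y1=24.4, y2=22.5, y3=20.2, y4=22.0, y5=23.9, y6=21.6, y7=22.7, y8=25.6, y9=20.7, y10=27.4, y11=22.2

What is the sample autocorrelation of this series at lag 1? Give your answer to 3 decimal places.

-0.405

Mean ȳ = (24.4 + 22.5 + 20.2 + 22.0 + 23.9 + 21.6 + 22.7 + 25.6 + 20.7 + 27.4 + 22.2)/11 = 23.0182
Numerator Σ_{t=1}^{10}(y_t−ȳ)(y_{t+1}−ȳ) = -18.6331
Denominator Σ(y_t−ȳ)² = 45.9564
r_1 = -18.6331 / 45.9564 = -0.405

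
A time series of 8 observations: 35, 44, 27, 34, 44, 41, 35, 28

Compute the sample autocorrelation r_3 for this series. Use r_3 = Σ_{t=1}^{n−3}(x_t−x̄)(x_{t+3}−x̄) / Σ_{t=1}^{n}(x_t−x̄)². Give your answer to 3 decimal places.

Mean x̄ = (35 + 44 + 27 + 34 + 44 + 41 + 35 + 28)/8 = 36.0000
Deviations from mean: -1.0000, 8.0000, -9.0000, -2.0000, 8.0000, 5.0000, -1.0000, -8.0000
Numerator Σ_{t=1}^{5}(x_t−x̄)(x_{t+3}−x̄) = -41.0000
Denominator Σ(x_t−x̄)² = 304.0000
r_3 = -41.0000 / 304.0000 = -0.135

-0.135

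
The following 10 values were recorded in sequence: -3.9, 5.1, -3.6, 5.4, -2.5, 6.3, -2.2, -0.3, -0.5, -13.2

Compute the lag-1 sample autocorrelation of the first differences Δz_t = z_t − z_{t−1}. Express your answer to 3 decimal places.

First differences Δz: 9.0, -8.7, 9.0, -7.9, 8.8, -8.5, 1.9, -0.2, -12.7
Mean of differences = -1.0333
Numerator Σ(Δz_t−Δz̄)(Δz_{t+1}−Δz̄) = -392.8644
Denominator Σ(Δz_t−Δz̄)² = 605.1200
r_1(Δz) = -392.8644 / 605.1200 = -0.649

-0.649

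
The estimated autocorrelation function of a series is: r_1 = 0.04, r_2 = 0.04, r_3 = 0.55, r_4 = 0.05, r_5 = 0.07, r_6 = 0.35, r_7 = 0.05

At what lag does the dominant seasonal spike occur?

The largest autocorrelation is r_3 = 0.55, with a weaker echo at lag 6 (0.35); the remaining lags stay at or below 0.07.
The dominant spike at lag 3 indicates a seasonal period of 3.

3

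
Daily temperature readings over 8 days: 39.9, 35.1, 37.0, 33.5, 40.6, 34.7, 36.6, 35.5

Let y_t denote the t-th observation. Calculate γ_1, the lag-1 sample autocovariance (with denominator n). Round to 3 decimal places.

-3.345

Mean ȳ = (39.9 + 35.1 + 37.0 + 33.5 + 40.6 + 34.7 + 36.6 + 35.5)/8 = 36.6125
Deviations: 3.2875, -1.5125, 0.3875, -3.1125, 3.9875, -1.9125, -0.0125, -1.1125
Σ_{t=1}^{7}(y_t−ȳ)(y_{t+1}−ȳ) = -26.7639
γ_1 = -26.7639 / 8 = -3.345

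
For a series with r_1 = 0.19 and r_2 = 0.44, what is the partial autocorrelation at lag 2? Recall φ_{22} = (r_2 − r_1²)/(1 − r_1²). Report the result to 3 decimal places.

0.419

φ_{22} = (r_2 − r_1²) / (1 − r_1²)
r_1² = (0.19)² = 0.0361
Numerator = 0.44 − 0.0361 = 0.4039; denominator = 1 − 0.0361 = 0.9639
φ_{22} = 0.4039 / 0.9639 = 0.419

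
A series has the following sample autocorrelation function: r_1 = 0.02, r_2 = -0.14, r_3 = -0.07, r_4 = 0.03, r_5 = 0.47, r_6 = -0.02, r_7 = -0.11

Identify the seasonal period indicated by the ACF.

The largest autocorrelation is r_5 = 0.47; the remaining lags stay at or below 0.03.
The dominant spike at lag 5 indicates a seasonal period of 5.

5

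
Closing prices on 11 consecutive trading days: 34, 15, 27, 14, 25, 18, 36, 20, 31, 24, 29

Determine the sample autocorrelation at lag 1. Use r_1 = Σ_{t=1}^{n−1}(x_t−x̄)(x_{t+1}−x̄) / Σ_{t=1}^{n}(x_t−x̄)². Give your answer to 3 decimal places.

-0.554

Mean x̄ = (34 + 15 + 27 + 14 + 25 + 18 + 36 + 20 + 31 + 24 + 29)/11 = 24.8182
Numerator Σ_{t=1}^{10}(x_t−x̄)(x_{t+1}−x̄) = -306.7603
Denominator Σ(x_t−x̄)² = 553.6364
r_1 = -306.7603 / 553.6364 = -0.554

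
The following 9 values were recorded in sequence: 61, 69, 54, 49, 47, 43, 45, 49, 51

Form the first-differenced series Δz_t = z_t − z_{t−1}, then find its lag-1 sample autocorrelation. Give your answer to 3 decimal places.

First differences Δz: 8, -15, -5, -2, -4, 2, 4, 2
Mean of differences = -1.2500
Numerator Σ(Δz_t−Δz̄)(Δz_{t+1}−Δz̄) = -45.5625
Denominator Σ(Δz_t−Δz̄)² = 345.5000
r_1(Δz) = -45.5625 / 345.5000 = -0.132

-0.132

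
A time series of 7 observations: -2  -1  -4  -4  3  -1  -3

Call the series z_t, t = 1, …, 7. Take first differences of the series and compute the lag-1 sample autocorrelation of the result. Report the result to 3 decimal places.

-0.292

First differences Δz: 1, -3, 0, 7, -4, -2
Mean of differences = -0.1667
Numerator Σ(Δz_t−Δz̄)(Δz_{t+1}−Δz̄) = -23.0278
Denominator Σ(Δz_t−Δz̄)² = 78.8333
r_1(Δz) = -23.0278 / 78.8333 = -0.292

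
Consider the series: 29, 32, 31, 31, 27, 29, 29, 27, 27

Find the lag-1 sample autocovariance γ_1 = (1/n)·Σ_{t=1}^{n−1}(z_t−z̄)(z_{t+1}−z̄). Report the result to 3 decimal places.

Mean z̄ = (29 + 32 + 31 + 31 + 27 + 29 + 29 + 27 + 27)/9 = 29.1111
Σ_{t=1}^{8}(z_t−z̄)(z_{t+1}−z̄) = 9.6543
γ_1 = 9.6543 / 9 = 1.073

1.073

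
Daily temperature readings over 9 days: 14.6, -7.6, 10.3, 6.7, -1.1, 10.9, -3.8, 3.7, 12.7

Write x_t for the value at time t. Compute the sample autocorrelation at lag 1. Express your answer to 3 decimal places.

Mean x̄ = (14.6 − 7.6 + 10.3 + 6.7 − 1.1 + 10.9 − 3.8 + 3.7 + 12.7)/9 = 5.1556
Numerator Σ_{t=1}^{8}(x_t−x̄)(x_{t+1}−x̄) = -273.1309
Denominator Σ(x_t−x̄)² = 492.1222
r_1 = -273.1309 / 492.1222 = -0.555

-0.555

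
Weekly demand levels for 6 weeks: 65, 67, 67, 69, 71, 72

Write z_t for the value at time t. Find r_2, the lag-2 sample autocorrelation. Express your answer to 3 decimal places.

0.070

Mean z̄ = (65 + 67 + 67 + 69 + 71 + 72)/6 = 68.5000
Deviations from mean: -3.5000, -1.5000, -1.5000, 0.5000, 2.5000, 3.5000
Numerator Σ_{t=1}^{4}(z_t−z̄)(z_{t+2}−z̄) = 2.5000
Denominator Σ(z_t−z̄)² = 35.5000
r_2 = 2.5000 / 35.5000 = 0.070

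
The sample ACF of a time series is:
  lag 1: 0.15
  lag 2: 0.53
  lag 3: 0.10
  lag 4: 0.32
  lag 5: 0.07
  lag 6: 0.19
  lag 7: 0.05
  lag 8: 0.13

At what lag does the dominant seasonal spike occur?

2

The largest autocorrelation is r_2 = 0.53, with weaker echoes at lags 4 (0.32) and 6 (0.19); the remaining lags stay at or below 0.15.
The dominant spike at lag 2 indicates a seasonal period of 2.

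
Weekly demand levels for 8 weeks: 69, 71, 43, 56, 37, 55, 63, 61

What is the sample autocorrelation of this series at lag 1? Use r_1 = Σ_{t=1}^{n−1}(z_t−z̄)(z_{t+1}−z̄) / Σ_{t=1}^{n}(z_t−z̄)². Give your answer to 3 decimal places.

Mean z̄ = (69 + 71 + 43 + 56 + 37 + 55 + 63 + 61)/8 = 56.8750
Σ(z_t−z̄)(z_{t+1}−z̄) = (171.2656) + (-195.9844) + (12.1406) + (17.3906) + (37.2656) + (-11.4844) + (25.2656) = 55.8594
Denominator Σ(z_t−z̄)² = 992.8750
r_1 = 55.8594 / 992.8750 = 0.056

0.056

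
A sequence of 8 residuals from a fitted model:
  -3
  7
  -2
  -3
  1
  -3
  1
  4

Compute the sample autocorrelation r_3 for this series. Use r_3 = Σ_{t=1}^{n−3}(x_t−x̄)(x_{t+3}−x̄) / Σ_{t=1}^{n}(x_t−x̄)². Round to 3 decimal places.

Mean x̄ = (-3 + 7 − 2 − 3 + 1 − 3 + 1 + 4)/8 = 0.2500
Numerator Σ_{t=1}^{5}(x_t−x̄)(x_{t+3}−x̄) = 23.3125
Denominator Σ(x_t−x̄)² = 97.5000
r_3 = 23.3125 / 97.5000 = 0.239

0.239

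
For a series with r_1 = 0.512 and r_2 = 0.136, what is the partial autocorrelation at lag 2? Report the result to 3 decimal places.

-0.171

φ_{22} = (r_2 − r_1²) / (1 − r_1²)
r_1² = (0.512)² = 0.262144
Numerator = 0.136 − 0.2621 = -0.1261; denominator = 1 − 0.2621 = 0.7379
φ_{22} = -0.1261 / 0.7379 = -0.171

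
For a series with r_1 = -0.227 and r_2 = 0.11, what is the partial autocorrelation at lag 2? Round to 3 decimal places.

0.062

φ_{22} = (r_2 − r_1²) / (1 − r_1²)
r_1² = (-0.227)² = 0.051529
Numerator = 0.11 − 0.0515 = 0.0585; denominator = 1 − 0.0515 = 0.9485
φ_{22} = 0.0585 / 0.9485 = 0.062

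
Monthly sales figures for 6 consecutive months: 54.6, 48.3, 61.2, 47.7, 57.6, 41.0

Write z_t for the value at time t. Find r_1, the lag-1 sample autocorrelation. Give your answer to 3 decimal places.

-0.607

Mean z̄ = (54.6 + 48.3 + 61.2 + 47.7 + 57.6 + 41.0)/6 = 51.7333
Deviations from mean: 2.8667, -3.4333, 9.4667, -4.0333, 5.8667, -10.7333
Σ(z_t−z̄)(z_{t+1}−z̄) = (-9.8422) + (-32.5022) + (-38.1822) + (-23.6622) + (-62.9689) = -167.1578
Denominator Σ(z_t−z̄)² = 275.5133
r_1 = -167.1578 / 275.5133 = -0.607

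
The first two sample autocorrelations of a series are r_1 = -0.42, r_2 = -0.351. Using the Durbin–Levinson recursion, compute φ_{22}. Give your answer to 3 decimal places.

φ_{22} = (r_2 − r_1²) / (1 − r_1²)
r_1² = (-0.42)² = 0.1764
Numerator = -0.351 − 0.1764 = -0.5274; denominator = 1 − 0.1764 = 0.8236
φ_{22} = -0.5274 / 0.8236 = -0.640

-0.640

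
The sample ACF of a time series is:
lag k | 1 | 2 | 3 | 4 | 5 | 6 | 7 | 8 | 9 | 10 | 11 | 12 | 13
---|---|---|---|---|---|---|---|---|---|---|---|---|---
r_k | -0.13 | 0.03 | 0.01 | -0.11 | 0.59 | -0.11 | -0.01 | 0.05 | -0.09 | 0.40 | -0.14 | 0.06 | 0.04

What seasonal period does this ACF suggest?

5

The largest autocorrelation is r_5 = 0.59, with a weaker echo at lag 10 (0.40); the remaining lags stay at or below 0.06.
The dominant spike at lag 5 indicates a seasonal period of 5.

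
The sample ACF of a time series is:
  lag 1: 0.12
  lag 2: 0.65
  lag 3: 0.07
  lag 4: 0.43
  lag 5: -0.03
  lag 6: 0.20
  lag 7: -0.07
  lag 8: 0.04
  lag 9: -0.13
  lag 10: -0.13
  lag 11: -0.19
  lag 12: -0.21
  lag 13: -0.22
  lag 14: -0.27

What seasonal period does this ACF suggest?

2

The largest autocorrelation is r_2 = 0.65, with weaker echoes at lags 4 (0.43) and 6 (0.20); the remaining lags stay at or below 0.12.
The dominant spike at lag 2 indicates a seasonal period of 2.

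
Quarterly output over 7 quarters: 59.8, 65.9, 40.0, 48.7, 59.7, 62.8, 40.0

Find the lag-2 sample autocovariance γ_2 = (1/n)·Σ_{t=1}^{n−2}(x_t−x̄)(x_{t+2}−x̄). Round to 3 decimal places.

Mean x̄ = (59.8 + 65.9 + 40.0 + 48.7 + 59.7 + 62.8 + 40.0)/7 = 53.8429
Σ_{t=1}^{5}(x_t−x̄)(x_{t+2}−x̄) = -352.6965
γ_2 = -352.6965 / 7 = -50.385

-50.385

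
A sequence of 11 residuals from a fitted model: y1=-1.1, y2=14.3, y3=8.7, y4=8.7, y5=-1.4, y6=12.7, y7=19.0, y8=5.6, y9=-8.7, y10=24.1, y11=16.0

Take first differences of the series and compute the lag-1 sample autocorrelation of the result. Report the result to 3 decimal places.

-0.374

First differences Δy: 15.4, -5.6, 0.0, -10.1, 14.1, 6.3, -13.4, -14.3, 32.8, -8.1
Mean of differences = 1.7100
Numerator Σ(Δy_t−Δȳ)(Δy_{t+1}−Δȳ) = -787.0221
Denominator Σ(Δy_t−Δȳ)² = 2105.2890
r_1(Δy) = -787.0221 / 2105.2890 = -0.374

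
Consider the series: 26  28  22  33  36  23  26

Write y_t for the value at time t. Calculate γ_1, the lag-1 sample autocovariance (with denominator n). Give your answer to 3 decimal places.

Mean ȳ = (26 + 28 + 22 + 33 + 36 + 23 + 26)/7 = 27.7143
Σ_{t=1}^{6}(y_t−ȳ)(y_{t+1}−ȳ) = -19.5102
γ_1 = -19.5102 / 7 = -2.787

-2.787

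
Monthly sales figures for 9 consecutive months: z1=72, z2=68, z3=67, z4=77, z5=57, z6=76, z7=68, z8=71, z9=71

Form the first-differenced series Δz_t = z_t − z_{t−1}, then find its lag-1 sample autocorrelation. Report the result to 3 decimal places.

-0.801

First differences Δz: -4, -1, 10, -20, 19, -8, 3, 0
Mean of differences = -0.1250
Numerator Σ(Δz_t−Δz̄)(Δz_{t+1}−Δz̄) = -761.6406
Denominator Σ(Δz_t−Δz̄)² = 950.8750
r_1(Δz) = -761.6406 / 950.8750 = -0.801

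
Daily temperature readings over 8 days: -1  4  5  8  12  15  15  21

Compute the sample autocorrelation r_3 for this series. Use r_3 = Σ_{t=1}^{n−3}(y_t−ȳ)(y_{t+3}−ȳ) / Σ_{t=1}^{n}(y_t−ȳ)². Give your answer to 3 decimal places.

-0.008

Mean ȳ = (-1 + 4 + 5 + 8 + 12 + 15 + 15 + 21)/8 = 9.8750
Deviations from mean: -10.8750, -5.8750, -4.8750, -1.8750, 2.1250, 5.1250, 5.1250, 11.1250
Σ(y_t−ȳ)(y_{t+3}−ȳ) = (20.3906) + (-12.4844) + (-24.9844) + (-9.6094) + (23.6406) = -3.0469
Denominator Σ(y_t−ȳ)² = 360.8750
r_3 = -3.0469 / 360.8750 = -0.008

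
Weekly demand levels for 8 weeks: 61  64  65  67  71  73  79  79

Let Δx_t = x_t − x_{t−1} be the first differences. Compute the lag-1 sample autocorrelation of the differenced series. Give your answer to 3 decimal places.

First differences Δx: 3, 1, 2, 4, 2, 6, 0
Mean of differences = 2.5714
Numerator Σ(Δx_t−Δx̄)(Δx_{t+1}−Δx̄) = -12.1837
Denominator Σ(Δx_t−Δx̄)² = 23.7143
r_1(Δx) = -12.1837 / 23.7143 = -0.514

-0.514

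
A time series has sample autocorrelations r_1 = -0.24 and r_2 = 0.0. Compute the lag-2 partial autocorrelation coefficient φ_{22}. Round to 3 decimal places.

φ_{22} = (r_2 − r_1²) / (1 − r_1²)
r_1² = (-0.24)² = 0.0576
Numerator = 0.0 − 0.0576 = -0.0576; denominator = 1 − 0.0576 = 0.9424
φ_{22} = -0.0576 / 0.9424 = -0.061

-0.061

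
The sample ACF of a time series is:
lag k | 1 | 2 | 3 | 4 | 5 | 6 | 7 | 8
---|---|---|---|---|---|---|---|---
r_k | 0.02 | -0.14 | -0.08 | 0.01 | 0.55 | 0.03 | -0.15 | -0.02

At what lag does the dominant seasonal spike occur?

The largest autocorrelation is r_5 = 0.55; the remaining lags stay at or below 0.03.
The dominant spike at lag 5 indicates a seasonal period of 5.

5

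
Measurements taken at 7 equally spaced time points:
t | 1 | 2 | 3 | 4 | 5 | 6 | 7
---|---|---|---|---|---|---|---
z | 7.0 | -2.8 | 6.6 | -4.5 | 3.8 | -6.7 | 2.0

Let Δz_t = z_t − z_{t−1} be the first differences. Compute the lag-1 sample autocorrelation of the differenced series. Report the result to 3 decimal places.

First differences Δz: -9.8, 9.4, -11.1, 8.3, -10.5, 8.7
Mean of differences = -0.8333
Numerator Σ(Δz_t−Δz̄)(Δz_{t+1}−Δz̄) = -471.0344
Denominator Σ(Δz_t−Δz̄)² = 558.2733
r_1(Δz) = -471.0344 / 558.2733 = -0.844

-0.844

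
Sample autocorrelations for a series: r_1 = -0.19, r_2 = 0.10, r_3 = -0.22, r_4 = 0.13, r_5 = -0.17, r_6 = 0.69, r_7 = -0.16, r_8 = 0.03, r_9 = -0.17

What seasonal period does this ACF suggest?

6

The largest autocorrelation is r_6 = 0.69; the remaining lags stay at or below 0.13.
The dominant spike at lag 6 indicates a seasonal period of 6.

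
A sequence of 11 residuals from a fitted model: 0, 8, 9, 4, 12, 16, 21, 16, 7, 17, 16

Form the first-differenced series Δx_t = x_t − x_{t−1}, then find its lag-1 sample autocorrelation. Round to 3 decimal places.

-0.218

First differences Δx: 8, 1, -5, 8, 4, 5, -5, -9, 10, -1
Mean of differences = 1.6000
Numerator Σ(Δx_t−Δx̄)(Δx_{t+1}−Δx̄) = -81.9600
Denominator Σ(Δx_t−Δx̄)² = 376.4000
r_1(Δx) = -81.9600 / 376.4000 = -0.218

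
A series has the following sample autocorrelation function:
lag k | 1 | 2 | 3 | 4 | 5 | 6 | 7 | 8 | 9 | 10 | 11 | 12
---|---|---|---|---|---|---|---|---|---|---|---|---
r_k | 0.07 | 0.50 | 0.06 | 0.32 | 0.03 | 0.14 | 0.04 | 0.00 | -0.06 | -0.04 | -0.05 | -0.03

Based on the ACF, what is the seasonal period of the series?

2

The largest autocorrelation is r_2 = 0.50, with a weaker echo at lag 4 (0.32); the remaining lags stay at or below 0.14.
The dominant spike at lag 2 indicates a seasonal period of 2.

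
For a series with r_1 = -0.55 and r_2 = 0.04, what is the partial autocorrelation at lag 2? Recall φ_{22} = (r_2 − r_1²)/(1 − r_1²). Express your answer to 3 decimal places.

-0.376

φ_{22} = (r_2 − r_1²) / (1 − r_1²)
r_1² = (-0.55)² = 0.3025
Numerator = 0.04 − 0.3025 = -0.2625; denominator = 1 − 0.3025 = 0.6975
φ_{22} = -0.2625 / 0.6975 = -0.376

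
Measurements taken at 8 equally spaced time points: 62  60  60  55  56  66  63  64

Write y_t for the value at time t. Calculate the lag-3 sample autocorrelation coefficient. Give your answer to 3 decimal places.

-0.354

Mean ȳ = (62 + 60 + 60 + 55 + 56 + 66 + 63 + 64)/8 = 60.7500
Σ(y_t−ȳ)(y_{t+3}−ȳ) = (-7.1875) + (3.5625) + (-3.9375) + (-12.9375) + (-15.4375) = -35.9375
Denominator Σ(y_t−ȳ)² = 101.5000
r_3 = -35.9375 / 101.5000 = -0.354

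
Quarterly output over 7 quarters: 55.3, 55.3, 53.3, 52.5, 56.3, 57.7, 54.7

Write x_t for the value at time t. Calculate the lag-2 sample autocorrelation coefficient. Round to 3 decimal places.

-0.575

Mean x̄ = (55.3 + 55.3 + 53.3 + 52.5 + 56.3 + 57.7 + 54.7)/7 = 55.0143
Deviations from mean: 0.2857, 0.2857, -1.7143, -2.5143, 1.2857, 2.6857, -0.3143
Σ(x_t−x̄)(x_{t+2}−x̄) = (-0.4898) + (-0.7184) + (-2.2041) + (-6.7527) + (-0.4041) = -10.5690
Denominator Σ(x_t−x̄)² = 18.3886
r_2 = -10.5690 / 18.3886 = -0.575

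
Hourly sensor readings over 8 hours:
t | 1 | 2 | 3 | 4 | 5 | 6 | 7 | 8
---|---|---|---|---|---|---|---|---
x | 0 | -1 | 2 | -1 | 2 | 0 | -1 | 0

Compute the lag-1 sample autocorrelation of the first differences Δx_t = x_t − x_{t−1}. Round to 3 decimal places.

First differences Δx: -1, 3, -3, 3, -2, -1, 1
Mean of differences = 0.0000
Numerator Σ(Δx_t−Δx̄)(Δx_{t+1}−Δx̄) = -26.0000
Denominator Σ(Δx_t−Δx̄)² = 34.0000
r_1(Δx) = -26.0000 / 34.0000 = -0.765

-0.765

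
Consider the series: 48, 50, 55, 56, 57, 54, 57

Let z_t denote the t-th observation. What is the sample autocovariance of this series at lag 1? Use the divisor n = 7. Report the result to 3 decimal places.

Mean z̄ = (48 + 50 + 55 + 56 + 57 + 54 + 57)/7 = 53.8571
Σ_{t=1}^{6}(z_t−z̄)(z_{t+1}−z̄) = 28.2653
γ_1 = 28.2653 / 7 = 4.038

4.038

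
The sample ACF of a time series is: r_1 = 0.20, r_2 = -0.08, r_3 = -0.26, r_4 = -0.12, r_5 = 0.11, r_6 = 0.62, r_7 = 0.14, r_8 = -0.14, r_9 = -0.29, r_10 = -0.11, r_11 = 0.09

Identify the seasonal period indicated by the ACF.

The largest autocorrelation is r_6 = 0.62; the remaining lags stay at or below 0.20.
The dominant spike at lag 6 indicates a seasonal period of 6.

6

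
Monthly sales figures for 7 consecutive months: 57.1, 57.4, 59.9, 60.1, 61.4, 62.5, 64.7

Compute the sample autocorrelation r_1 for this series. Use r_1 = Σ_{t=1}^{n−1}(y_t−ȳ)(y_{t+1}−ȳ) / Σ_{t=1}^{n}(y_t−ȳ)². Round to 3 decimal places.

0.508

Mean ȳ = (57.1 + 57.4 + 59.9 + 60.1 + 61.4 + 62.5 + 64.7)/7 = 60.4429
Deviations from mean: -3.3429, -3.0429, -0.5429, -0.3429, 0.9571, 2.0571, 4.2571
Numerator Σ_{t=1}^{6}(y_t−ȳ)(y_{t+1}−ȳ) = 22.4082
Denominator Σ(y_t−ȳ)² = 44.1171
r_1 = 22.4082 / 44.1171 = 0.508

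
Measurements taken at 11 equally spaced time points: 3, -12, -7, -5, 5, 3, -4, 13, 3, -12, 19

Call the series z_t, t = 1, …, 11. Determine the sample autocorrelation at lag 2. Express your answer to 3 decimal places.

Mean z̄ = (3 − 12 − 7 − 5 + 5 + 3 − 4 + 13 + 3 − 12 + 19)/11 = 0.5455
Numerator Σ_{t=1}^{9}(z_t−z̄)(z_{t+2}−z̄) = -107.9587
Denominator Σ(z_t−z̄)² = 956.7273
r_2 = -107.9587 / 956.7273 = -0.113

-0.113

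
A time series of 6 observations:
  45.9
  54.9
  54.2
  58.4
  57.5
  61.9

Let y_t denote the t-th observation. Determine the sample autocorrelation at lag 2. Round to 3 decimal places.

Mean ȳ = (45.9 + 54.9 + 54.2 + 58.4 + 57.5 + 61.9)/6 = 55.4667
Numerator Σ_{t=1}^{4}(y_t−ȳ)(y_{t+2}−ȳ) = 26.7511
Denominator Σ(y_t−ȳ)² = 147.5733
r_2 = 26.7511 / 147.5733 = 0.181

0.181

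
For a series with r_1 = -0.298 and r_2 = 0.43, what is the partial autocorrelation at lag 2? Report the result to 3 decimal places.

0.374

φ_{22} = (r_2 − r_1²) / (1 − r_1²)
r_1² = (-0.298)² = 0.088804
Numerator = 0.43 − 0.0888 = 0.3412; denominator = 1 − 0.0888 = 0.9112
φ_{22} = 0.3412 / 0.9112 = 0.374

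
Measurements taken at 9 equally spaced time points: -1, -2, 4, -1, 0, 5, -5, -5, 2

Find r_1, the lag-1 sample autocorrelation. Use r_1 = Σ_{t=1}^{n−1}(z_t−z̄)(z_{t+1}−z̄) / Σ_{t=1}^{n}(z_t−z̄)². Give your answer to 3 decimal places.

-0.214

Mean z̄ = (-1 − 2 + 4 − 1 + 0 + 5 − 5 − 5 + 2)/9 = -0.3333
Numerator Σ_{t=1}^{8}(z_t−z̄)(z_{t+1}−z̄) = -21.4444
Denominator Σ(z_t−z̄)² = 100.0000
r_1 = -21.4444 / 100.0000 = -0.214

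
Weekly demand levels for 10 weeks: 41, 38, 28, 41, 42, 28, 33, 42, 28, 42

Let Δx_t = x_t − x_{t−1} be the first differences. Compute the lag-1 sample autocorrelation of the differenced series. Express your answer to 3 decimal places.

-0.459

First differences Δx: -3, -10, 13, 1, -14, 5, 9, -14, 14
Mean of differences = 0.1111
Numerator Σ(Δx_t−Δx̄)(Δx_{t+1}−Δx̄) = -446.9012
Denominator Σ(Δx_t−Δx̄)² = 972.8889
r_1(Δx) = -446.9012 / 972.8889 = -0.459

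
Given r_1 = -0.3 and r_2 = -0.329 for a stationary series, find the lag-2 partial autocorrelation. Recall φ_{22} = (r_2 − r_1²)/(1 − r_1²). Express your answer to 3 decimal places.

φ_{22} = (r_2 − r_1²) / (1 − r_1²)
r_1² = (-0.3)² = 0.09
Numerator = -0.329 − 0.0900 = -0.4190; denominator = 1 − 0.0900 = 0.9100
φ_{22} = -0.4190 / 0.9100 = -0.460

-0.460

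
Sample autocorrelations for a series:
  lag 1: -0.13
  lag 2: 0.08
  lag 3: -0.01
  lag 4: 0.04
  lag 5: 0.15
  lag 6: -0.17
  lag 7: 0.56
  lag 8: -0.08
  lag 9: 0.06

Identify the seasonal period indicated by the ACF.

The largest autocorrelation is r_7 = 0.56; the remaining lags stay at or below 0.15.
The dominant spike at lag 7 indicates a seasonal period of 7.

7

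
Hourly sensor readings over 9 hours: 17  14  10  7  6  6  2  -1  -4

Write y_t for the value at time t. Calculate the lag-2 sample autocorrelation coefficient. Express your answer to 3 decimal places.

0.250

Mean ȳ = (17 + 14 + 10 + 7 + 6 + 6 + 2 − 1 − 4)/9 = 6.3333
Σ(y_t−ȳ)(y_{t+2}−ȳ) = (39.1111) + (5.1111) + (-1.2222) + (-0.2222) + (1.4444) + (2.4444) + (44.7778) = 91.4444
Denominator Σ(y_t−ȳ)² = 366.0000
r_2 = 91.4444 / 366.0000 = 0.250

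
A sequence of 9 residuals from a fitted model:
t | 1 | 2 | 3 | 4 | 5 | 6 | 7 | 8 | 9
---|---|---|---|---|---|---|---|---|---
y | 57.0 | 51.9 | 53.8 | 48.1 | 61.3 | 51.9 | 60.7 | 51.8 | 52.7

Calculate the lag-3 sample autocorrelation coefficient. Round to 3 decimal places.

Mean ȳ = (57.0 + 51.9 + 53.8 + 48.1 + 61.3 + 51.9 + 60.7 + 51.8 + 52.7)/9 = 54.3556
Σ(y_t−ȳ)(y_{t+3}−ȳ) = (-16.5425) + (-17.0525) + (1.3642) + (-39.6880) + (-17.7469) + (4.0653) = -85.6004
Denominator Σ(y_t−ȳ)² = 156.2422
r_3 = -85.6004 / 156.2422 = -0.548

-0.548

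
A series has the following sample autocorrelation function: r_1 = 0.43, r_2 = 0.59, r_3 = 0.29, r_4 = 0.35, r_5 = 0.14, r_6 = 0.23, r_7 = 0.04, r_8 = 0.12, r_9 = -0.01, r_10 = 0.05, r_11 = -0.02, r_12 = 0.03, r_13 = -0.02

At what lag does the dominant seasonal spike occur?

The largest autocorrelation is r_2 = 0.59; the remaining lags stay at or below 0.43.
The dominant spike at lag 2 indicates a seasonal period of 2.

2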